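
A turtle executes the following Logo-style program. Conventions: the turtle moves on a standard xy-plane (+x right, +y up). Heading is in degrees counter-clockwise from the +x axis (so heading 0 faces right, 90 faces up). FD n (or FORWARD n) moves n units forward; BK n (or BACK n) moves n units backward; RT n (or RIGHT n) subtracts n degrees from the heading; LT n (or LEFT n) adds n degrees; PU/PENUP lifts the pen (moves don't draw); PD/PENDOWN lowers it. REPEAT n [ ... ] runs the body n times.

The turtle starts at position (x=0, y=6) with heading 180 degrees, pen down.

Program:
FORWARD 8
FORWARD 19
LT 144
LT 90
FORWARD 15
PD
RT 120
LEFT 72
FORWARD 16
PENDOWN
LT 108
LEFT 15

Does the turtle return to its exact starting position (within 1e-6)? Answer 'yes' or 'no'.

Executing turtle program step by step:
Start: pos=(0,6), heading=180, pen down
FD 8: (0,6) -> (-8,6) [heading=180, draw]
FD 19: (-8,6) -> (-27,6) [heading=180, draw]
LT 144: heading 180 -> 324
LT 90: heading 324 -> 54
FD 15: (-27,6) -> (-18.183,18.135) [heading=54, draw]
PD: pen down
RT 120: heading 54 -> 294
LT 72: heading 294 -> 6
FD 16: (-18.183,18.135) -> (-2.271,19.808) [heading=6, draw]
PD: pen down
LT 108: heading 6 -> 114
LT 15: heading 114 -> 129
Final: pos=(-2.271,19.808), heading=129, 4 segment(s) drawn

Start position: (0, 6)
Final position: (-2.271, 19.808)
Distance = 13.993; >= 1e-6 -> NOT closed

Answer: no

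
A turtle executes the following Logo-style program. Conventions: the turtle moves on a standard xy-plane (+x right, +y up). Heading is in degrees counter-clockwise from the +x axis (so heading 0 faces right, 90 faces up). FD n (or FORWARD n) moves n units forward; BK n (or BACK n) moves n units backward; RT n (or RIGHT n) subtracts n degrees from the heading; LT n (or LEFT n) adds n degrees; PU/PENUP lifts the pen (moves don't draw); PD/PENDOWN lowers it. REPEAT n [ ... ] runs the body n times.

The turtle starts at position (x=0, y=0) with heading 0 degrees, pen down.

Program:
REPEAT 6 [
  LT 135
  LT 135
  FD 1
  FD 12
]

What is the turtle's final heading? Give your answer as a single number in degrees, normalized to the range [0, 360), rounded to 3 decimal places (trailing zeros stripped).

Executing turtle program step by step:
Start: pos=(0,0), heading=0, pen down
REPEAT 6 [
  -- iteration 1/6 --
  LT 135: heading 0 -> 135
  LT 135: heading 135 -> 270
  FD 1: (0,0) -> (0,-1) [heading=270, draw]
  FD 12: (0,-1) -> (0,-13) [heading=270, draw]
  -- iteration 2/6 --
  LT 135: heading 270 -> 45
  LT 135: heading 45 -> 180
  FD 1: (0,-13) -> (-1,-13) [heading=180, draw]
  FD 12: (-1,-13) -> (-13,-13) [heading=180, draw]
  -- iteration 3/6 --
  LT 135: heading 180 -> 315
  LT 135: heading 315 -> 90
  FD 1: (-13,-13) -> (-13,-12) [heading=90, draw]
  FD 12: (-13,-12) -> (-13,0) [heading=90, draw]
  -- iteration 4/6 --
  LT 135: heading 90 -> 225
  LT 135: heading 225 -> 0
  FD 1: (-13,0) -> (-12,0) [heading=0, draw]
  FD 12: (-12,0) -> (0,0) [heading=0, draw]
  -- iteration 5/6 --
  LT 135: heading 0 -> 135
  LT 135: heading 135 -> 270
  FD 1: (0,0) -> (0,-1) [heading=270, draw]
  FD 12: (0,-1) -> (0,-13) [heading=270, draw]
  -- iteration 6/6 --
  LT 135: heading 270 -> 45
  LT 135: heading 45 -> 180
  FD 1: (0,-13) -> (-1,-13) [heading=180, draw]
  FD 12: (-1,-13) -> (-13,-13) [heading=180, draw]
]
Final: pos=(-13,-13), heading=180, 12 segment(s) drawn

Answer: 180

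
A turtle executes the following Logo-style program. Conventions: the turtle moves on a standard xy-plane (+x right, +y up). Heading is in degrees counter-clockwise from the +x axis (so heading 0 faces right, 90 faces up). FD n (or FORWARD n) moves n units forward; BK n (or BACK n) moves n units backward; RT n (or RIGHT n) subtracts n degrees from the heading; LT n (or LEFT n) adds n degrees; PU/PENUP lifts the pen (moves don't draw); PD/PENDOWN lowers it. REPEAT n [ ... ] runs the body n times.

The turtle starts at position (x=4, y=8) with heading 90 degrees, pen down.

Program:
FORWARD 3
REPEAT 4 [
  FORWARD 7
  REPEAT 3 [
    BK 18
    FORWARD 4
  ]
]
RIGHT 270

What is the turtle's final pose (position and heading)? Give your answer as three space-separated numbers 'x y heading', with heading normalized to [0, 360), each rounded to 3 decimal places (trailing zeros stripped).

Executing turtle program step by step:
Start: pos=(4,8), heading=90, pen down
FD 3: (4,8) -> (4,11) [heading=90, draw]
REPEAT 4 [
  -- iteration 1/4 --
  FD 7: (4,11) -> (4,18) [heading=90, draw]
  REPEAT 3 [
    -- iteration 1/3 --
    BK 18: (4,18) -> (4,0) [heading=90, draw]
    FD 4: (4,0) -> (4,4) [heading=90, draw]
    -- iteration 2/3 --
    BK 18: (4,4) -> (4,-14) [heading=90, draw]
    FD 4: (4,-14) -> (4,-10) [heading=90, draw]
    -- iteration 3/3 --
    BK 18: (4,-10) -> (4,-28) [heading=90, draw]
    FD 4: (4,-28) -> (4,-24) [heading=90, draw]
  ]
  -- iteration 2/4 --
  FD 7: (4,-24) -> (4,-17) [heading=90, draw]
  REPEAT 3 [
    -- iteration 1/3 --
    BK 18: (4,-17) -> (4,-35) [heading=90, draw]
    FD 4: (4,-35) -> (4,-31) [heading=90, draw]
    -- iteration 2/3 --
    BK 18: (4,-31) -> (4,-49) [heading=90, draw]
    FD 4: (4,-49) -> (4,-45) [heading=90, draw]
    -- iteration 3/3 --
    BK 18: (4,-45) -> (4,-63) [heading=90, draw]
    FD 4: (4,-63) -> (4,-59) [heading=90, draw]
  ]
  -- iteration 3/4 --
  FD 7: (4,-59) -> (4,-52) [heading=90, draw]
  REPEAT 3 [
    -- iteration 1/3 --
    BK 18: (4,-52) -> (4,-70) [heading=90, draw]
    FD 4: (4,-70) -> (4,-66) [heading=90, draw]
    -- iteration 2/3 --
    BK 18: (4,-66) -> (4,-84) [heading=90, draw]
    FD 4: (4,-84) -> (4,-80) [heading=90, draw]
    -- iteration 3/3 --
    BK 18: (4,-80) -> (4,-98) [heading=90, draw]
    FD 4: (4,-98) -> (4,-94) [heading=90, draw]
  ]
  -- iteration 4/4 --
  FD 7: (4,-94) -> (4,-87) [heading=90, draw]
  REPEAT 3 [
    -- iteration 1/3 --
    BK 18: (4,-87) -> (4,-105) [heading=90, draw]
    FD 4: (4,-105) -> (4,-101) [heading=90, draw]
    -- iteration 2/3 --
    BK 18: (4,-101) -> (4,-119) [heading=90, draw]
    FD 4: (4,-119) -> (4,-115) [heading=90, draw]
    -- iteration 3/3 --
    BK 18: (4,-115) -> (4,-133) [heading=90, draw]
    FD 4: (4,-133) -> (4,-129) [heading=90, draw]
  ]
]
RT 270: heading 90 -> 180
Final: pos=(4,-129), heading=180, 29 segment(s) drawn

Answer: 4 -129 180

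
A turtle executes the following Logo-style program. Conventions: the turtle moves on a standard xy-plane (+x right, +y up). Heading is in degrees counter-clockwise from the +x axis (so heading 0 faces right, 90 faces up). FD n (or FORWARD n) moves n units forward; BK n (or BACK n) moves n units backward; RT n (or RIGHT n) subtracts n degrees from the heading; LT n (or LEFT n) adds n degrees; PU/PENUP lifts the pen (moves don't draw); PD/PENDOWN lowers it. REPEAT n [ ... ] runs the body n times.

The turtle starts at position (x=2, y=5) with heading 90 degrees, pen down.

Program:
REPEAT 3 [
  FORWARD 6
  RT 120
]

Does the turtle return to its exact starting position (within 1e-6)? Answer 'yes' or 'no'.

Executing turtle program step by step:
Start: pos=(2,5), heading=90, pen down
REPEAT 3 [
  -- iteration 1/3 --
  FD 6: (2,5) -> (2,11) [heading=90, draw]
  RT 120: heading 90 -> 330
  -- iteration 2/3 --
  FD 6: (2,11) -> (7.196,8) [heading=330, draw]
  RT 120: heading 330 -> 210
  -- iteration 3/3 --
  FD 6: (7.196,8) -> (2,5) [heading=210, draw]
  RT 120: heading 210 -> 90
]
Final: pos=(2,5), heading=90, 3 segment(s) drawn

Start position: (2, 5)
Final position: (2, 5)
Distance = 0; < 1e-6 -> CLOSED

Answer: yes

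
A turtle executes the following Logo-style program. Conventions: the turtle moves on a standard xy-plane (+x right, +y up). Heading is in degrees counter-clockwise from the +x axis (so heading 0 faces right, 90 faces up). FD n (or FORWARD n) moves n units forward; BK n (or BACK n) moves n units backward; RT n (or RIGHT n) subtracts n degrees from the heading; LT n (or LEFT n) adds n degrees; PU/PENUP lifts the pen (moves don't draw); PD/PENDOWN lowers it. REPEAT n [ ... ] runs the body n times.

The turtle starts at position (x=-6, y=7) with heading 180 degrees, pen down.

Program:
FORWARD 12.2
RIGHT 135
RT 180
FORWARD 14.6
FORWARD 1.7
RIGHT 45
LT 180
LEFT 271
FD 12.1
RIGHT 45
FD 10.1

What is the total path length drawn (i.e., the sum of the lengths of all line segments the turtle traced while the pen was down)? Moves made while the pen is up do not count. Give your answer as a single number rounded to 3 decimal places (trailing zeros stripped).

Executing turtle program step by step:
Start: pos=(-6,7), heading=180, pen down
FD 12.2: (-6,7) -> (-18.2,7) [heading=180, draw]
RT 135: heading 180 -> 45
RT 180: heading 45 -> 225
FD 14.6: (-18.2,7) -> (-28.524,-3.324) [heading=225, draw]
FD 1.7: (-28.524,-3.324) -> (-29.726,-4.526) [heading=225, draw]
RT 45: heading 225 -> 180
LT 180: heading 180 -> 0
LT 271: heading 0 -> 271
FD 12.1: (-29.726,-4.526) -> (-29.515,-16.624) [heading=271, draw]
RT 45: heading 271 -> 226
FD 10.1: (-29.515,-16.624) -> (-36.531,-23.889) [heading=226, draw]
Final: pos=(-36.531,-23.889), heading=226, 5 segment(s) drawn

Segment lengths:
  seg 1: (-6,7) -> (-18.2,7), length = 12.2
  seg 2: (-18.2,7) -> (-28.524,-3.324), length = 14.6
  seg 3: (-28.524,-3.324) -> (-29.726,-4.526), length = 1.7
  seg 4: (-29.726,-4.526) -> (-29.515,-16.624), length = 12.1
  seg 5: (-29.515,-16.624) -> (-36.531,-23.889), length = 10.1
Total = 50.7

Answer: 50.7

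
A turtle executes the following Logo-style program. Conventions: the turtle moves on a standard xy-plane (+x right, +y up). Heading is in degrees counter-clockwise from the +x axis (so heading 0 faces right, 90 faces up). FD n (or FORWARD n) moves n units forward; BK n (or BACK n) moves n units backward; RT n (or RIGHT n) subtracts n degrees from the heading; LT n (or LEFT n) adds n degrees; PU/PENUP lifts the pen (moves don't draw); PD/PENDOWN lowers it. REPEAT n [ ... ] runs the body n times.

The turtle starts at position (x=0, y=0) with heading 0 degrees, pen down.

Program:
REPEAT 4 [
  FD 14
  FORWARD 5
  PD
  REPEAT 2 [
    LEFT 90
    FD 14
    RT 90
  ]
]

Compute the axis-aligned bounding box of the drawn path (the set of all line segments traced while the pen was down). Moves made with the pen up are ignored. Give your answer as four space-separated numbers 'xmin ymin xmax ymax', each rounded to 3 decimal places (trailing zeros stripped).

Answer: 0 0 76 112

Derivation:
Executing turtle program step by step:
Start: pos=(0,0), heading=0, pen down
REPEAT 4 [
  -- iteration 1/4 --
  FD 14: (0,0) -> (14,0) [heading=0, draw]
  FD 5: (14,0) -> (19,0) [heading=0, draw]
  PD: pen down
  REPEAT 2 [
    -- iteration 1/2 --
    LT 90: heading 0 -> 90
    FD 14: (19,0) -> (19,14) [heading=90, draw]
    RT 90: heading 90 -> 0
    -- iteration 2/2 --
    LT 90: heading 0 -> 90
    FD 14: (19,14) -> (19,28) [heading=90, draw]
    RT 90: heading 90 -> 0
  ]
  -- iteration 2/4 --
  FD 14: (19,28) -> (33,28) [heading=0, draw]
  FD 5: (33,28) -> (38,28) [heading=0, draw]
  PD: pen down
  REPEAT 2 [
    -- iteration 1/2 --
    LT 90: heading 0 -> 90
    FD 14: (38,28) -> (38,42) [heading=90, draw]
    RT 90: heading 90 -> 0
    -- iteration 2/2 --
    LT 90: heading 0 -> 90
    FD 14: (38,42) -> (38,56) [heading=90, draw]
    RT 90: heading 90 -> 0
  ]
  -- iteration 3/4 --
  FD 14: (38,56) -> (52,56) [heading=0, draw]
  FD 5: (52,56) -> (57,56) [heading=0, draw]
  PD: pen down
  REPEAT 2 [
    -- iteration 1/2 --
    LT 90: heading 0 -> 90
    FD 14: (57,56) -> (57,70) [heading=90, draw]
    RT 90: heading 90 -> 0
    -- iteration 2/2 --
    LT 90: heading 0 -> 90
    FD 14: (57,70) -> (57,84) [heading=90, draw]
    RT 90: heading 90 -> 0
  ]
  -- iteration 4/4 --
  FD 14: (57,84) -> (71,84) [heading=0, draw]
  FD 5: (71,84) -> (76,84) [heading=0, draw]
  PD: pen down
  REPEAT 2 [
    -- iteration 1/2 --
    LT 90: heading 0 -> 90
    FD 14: (76,84) -> (76,98) [heading=90, draw]
    RT 90: heading 90 -> 0
    -- iteration 2/2 --
    LT 90: heading 0 -> 90
    FD 14: (76,98) -> (76,112) [heading=90, draw]
    RT 90: heading 90 -> 0
  ]
]
Final: pos=(76,112), heading=0, 16 segment(s) drawn

Segment endpoints: x in {0, 14, 19, 33, 38, 52, 57, 71, 76}, y in {0, 14, 28, 42, 56, 70, 84, 98, 112}
xmin=0, ymin=0, xmax=76, ymax=112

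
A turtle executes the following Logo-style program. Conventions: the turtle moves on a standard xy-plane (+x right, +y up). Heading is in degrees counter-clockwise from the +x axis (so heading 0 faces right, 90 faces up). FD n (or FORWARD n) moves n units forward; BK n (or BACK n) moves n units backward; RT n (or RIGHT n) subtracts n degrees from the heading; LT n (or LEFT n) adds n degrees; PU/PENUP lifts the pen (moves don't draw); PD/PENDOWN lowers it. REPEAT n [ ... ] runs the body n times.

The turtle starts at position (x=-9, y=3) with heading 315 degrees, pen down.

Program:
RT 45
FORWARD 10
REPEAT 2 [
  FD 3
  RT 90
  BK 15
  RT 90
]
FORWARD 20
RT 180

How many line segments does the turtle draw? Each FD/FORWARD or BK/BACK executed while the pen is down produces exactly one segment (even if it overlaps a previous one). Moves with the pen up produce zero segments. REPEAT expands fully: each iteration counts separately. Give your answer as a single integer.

Executing turtle program step by step:
Start: pos=(-9,3), heading=315, pen down
RT 45: heading 315 -> 270
FD 10: (-9,3) -> (-9,-7) [heading=270, draw]
REPEAT 2 [
  -- iteration 1/2 --
  FD 3: (-9,-7) -> (-9,-10) [heading=270, draw]
  RT 90: heading 270 -> 180
  BK 15: (-9,-10) -> (6,-10) [heading=180, draw]
  RT 90: heading 180 -> 90
  -- iteration 2/2 --
  FD 3: (6,-10) -> (6,-7) [heading=90, draw]
  RT 90: heading 90 -> 0
  BK 15: (6,-7) -> (-9,-7) [heading=0, draw]
  RT 90: heading 0 -> 270
]
FD 20: (-9,-7) -> (-9,-27) [heading=270, draw]
RT 180: heading 270 -> 90
Final: pos=(-9,-27), heading=90, 6 segment(s) drawn
Segments drawn: 6

Answer: 6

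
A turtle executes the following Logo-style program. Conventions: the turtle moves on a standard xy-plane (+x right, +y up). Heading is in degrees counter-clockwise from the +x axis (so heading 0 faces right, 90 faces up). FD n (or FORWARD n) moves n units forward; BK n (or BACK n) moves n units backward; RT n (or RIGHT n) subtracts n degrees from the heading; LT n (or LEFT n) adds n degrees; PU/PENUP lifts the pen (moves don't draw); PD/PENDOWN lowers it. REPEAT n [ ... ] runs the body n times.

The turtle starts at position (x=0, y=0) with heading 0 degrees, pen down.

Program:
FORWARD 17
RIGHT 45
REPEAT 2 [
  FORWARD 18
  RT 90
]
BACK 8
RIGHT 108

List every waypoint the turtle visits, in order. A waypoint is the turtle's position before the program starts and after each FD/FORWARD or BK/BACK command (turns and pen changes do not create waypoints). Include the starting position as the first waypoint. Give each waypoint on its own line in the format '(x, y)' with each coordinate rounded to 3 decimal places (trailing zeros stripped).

Answer: (0, 0)
(17, 0)
(29.728, -12.728)
(17, -25.456)
(22.657, -31.113)

Derivation:
Executing turtle program step by step:
Start: pos=(0,0), heading=0, pen down
FD 17: (0,0) -> (17,0) [heading=0, draw]
RT 45: heading 0 -> 315
REPEAT 2 [
  -- iteration 1/2 --
  FD 18: (17,0) -> (29.728,-12.728) [heading=315, draw]
  RT 90: heading 315 -> 225
  -- iteration 2/2 --
  FD 18: (29.728,-12.728) -> (17,-25.456) [heading=225, draw]
  RT 90: heading 225 -> 135
]
BK 8: (17,-25.456) -> (22.657,-31.113) [heading=135, draw]
RT 108: heading 135 -> 27
Final: pos=(22.657,-31.113), heading=27, 4 segment(s) drawn
Waypoints (5 total):
(0, 0)
(17, 0)
(29.728, -12.728)
(17, -25.456)
(22.657, -31.113)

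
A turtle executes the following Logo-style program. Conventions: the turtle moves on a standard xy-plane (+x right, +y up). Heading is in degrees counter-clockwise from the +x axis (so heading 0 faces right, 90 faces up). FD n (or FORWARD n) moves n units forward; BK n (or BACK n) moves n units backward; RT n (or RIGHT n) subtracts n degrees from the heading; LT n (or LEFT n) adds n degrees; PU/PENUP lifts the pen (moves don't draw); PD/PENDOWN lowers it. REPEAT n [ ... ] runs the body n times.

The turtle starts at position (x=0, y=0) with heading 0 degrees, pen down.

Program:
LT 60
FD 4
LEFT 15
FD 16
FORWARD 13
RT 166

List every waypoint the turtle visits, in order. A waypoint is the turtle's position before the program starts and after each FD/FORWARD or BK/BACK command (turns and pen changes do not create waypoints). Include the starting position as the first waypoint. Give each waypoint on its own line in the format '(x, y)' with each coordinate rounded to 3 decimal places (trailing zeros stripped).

Executing turtle program step by step:
Start: pos=(0,0), heading=0, pen down
LT 60: heading 0 -> 60
FD 4: (0,0) -> (2,3.464) [heading=60, draw]
LT 15: heading 60 -> 75
FD 16: (2,3.464) -> (6.141,18.919) [heading=75, draw]
FD 13: (6.141,18.919) -> (9.506,31.476) [heading=75, draw]
RT 166: heading 75 -> 269
Final: pos=(9.506,31.476), heading=269, 3 segment(s) drawn
Waypoints (4 total):
(0, 0)
(2, 3.464)
(6.141, 18.919)
(9.506, 31.476)

Answer: (0, 0)
(2, 3.464)
(6.141, 18.919)
(9.506, 31.476)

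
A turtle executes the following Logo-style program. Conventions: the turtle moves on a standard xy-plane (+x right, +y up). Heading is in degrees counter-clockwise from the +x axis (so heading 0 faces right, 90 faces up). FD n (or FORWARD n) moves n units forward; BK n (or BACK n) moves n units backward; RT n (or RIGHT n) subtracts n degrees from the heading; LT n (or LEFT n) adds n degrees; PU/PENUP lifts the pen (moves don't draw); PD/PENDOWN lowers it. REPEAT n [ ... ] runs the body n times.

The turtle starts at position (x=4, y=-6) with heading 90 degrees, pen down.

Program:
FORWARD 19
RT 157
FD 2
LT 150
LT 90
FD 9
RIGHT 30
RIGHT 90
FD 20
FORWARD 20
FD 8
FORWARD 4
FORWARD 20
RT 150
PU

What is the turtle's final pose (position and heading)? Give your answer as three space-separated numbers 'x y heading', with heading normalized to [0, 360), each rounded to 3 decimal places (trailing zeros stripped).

Executing turtle program step by step:
Start: pos=(4,-6), heading=90, pen down
FD 19: (4,-6) -> (4,13) [heading=90, draw]
RT 157: heading 90 -> 293
FD 2: (4,13) -> (4.781,11.159) [heading=293, draw]
LT 150: heading 293 -> 83
LT 90: heading 83 -> 173
FD 9: (4.781,11.159) -> (-4.151,12.256) [heading=173, draw]
RT 30: heading 173 -> 143
RT 90: heading 143 -> 53
FD 20: (-4.151,12.256) -> (7.885,28.229) [heading=53, draw]
FD 20: (7.885,28.229) -> (19.921,44.201) [heading=53, draw]
FD 8: (19.921,44.201) -> (24.736,50.59) [heading=53, draw]
FD 4: (24.736,50.59) -> (27.143,53.785) [heading=53, draw]
FD 20: (27.143,53.785) -> (39.179,69.758) [heading=53, draw]
RT 150: heading 53 -> 263
PU: pen up
Final: pos=(39.179,69.758), heading=263, 8 segment(s) drawn

Answer: 39.179 69.758 263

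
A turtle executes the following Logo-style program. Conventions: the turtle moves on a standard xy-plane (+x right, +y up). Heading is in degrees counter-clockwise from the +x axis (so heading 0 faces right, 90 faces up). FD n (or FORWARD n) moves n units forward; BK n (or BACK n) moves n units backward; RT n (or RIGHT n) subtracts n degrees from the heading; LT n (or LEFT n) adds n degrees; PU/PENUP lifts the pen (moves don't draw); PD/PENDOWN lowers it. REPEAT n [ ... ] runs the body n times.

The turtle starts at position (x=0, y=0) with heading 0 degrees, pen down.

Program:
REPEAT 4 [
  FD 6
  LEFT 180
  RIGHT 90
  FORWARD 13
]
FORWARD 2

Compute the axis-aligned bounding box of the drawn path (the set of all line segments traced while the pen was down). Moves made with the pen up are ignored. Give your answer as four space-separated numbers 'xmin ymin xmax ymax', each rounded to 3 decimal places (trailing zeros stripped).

Executing turtle program step by step:
Start: pos=(0,0), heading=0, pen down
REPEAT 4 [
  -- iteration 1/4 --
  FD 6: (0,0) -> (6,0) [heading=0, draw]
  LT 180: heading 0 -> 180
  RT 90: heading 180 -> 90
  FD 13: (6,0) -> (6,13) [heading=90, draw]
  -- iteration 2/4 --
  FD 6: (6,13) -> (6,19) [heading=90, draw]
  LT 180: heading 90 -> 270
  RT 90: heading 270 -> 180
  FD 13: (6,19) -> (-7,19) [heading=180, draw]
  -- iteration 3/4 --
  FD 6: (-7,19) -> (-13,19) [heading=180, draw]
  LT 180: heading 180 -> 0
  RT 90: heading 0 -> 270
  FD 13: (-13,19) -> (-13,6) [heading=270, draw]
  -- iteration 4/4 --
  FD 6: (-13,6) -> (-13,0) [heading=270, draw]
  LT 180: heading 270 -> 90
  RT 90: heading 90 -> 0
  FD 13: (-13,0) -> (0,0) [heading=0, draw]
]
FD 2: (0,0) -> (2,0) [heading=0, draw]
Final: pos=(2,0), heading=0, 9 segment(s) drawn

Segment endpoints: x in {-13, -13, -13, -7, 0, 0, 2, 6, 6}, y in {0, 0, 0, 6, 13, 19}
xmin=-13, ymin=0, xmax=6, ymax=19

Answer: -13 0 6 19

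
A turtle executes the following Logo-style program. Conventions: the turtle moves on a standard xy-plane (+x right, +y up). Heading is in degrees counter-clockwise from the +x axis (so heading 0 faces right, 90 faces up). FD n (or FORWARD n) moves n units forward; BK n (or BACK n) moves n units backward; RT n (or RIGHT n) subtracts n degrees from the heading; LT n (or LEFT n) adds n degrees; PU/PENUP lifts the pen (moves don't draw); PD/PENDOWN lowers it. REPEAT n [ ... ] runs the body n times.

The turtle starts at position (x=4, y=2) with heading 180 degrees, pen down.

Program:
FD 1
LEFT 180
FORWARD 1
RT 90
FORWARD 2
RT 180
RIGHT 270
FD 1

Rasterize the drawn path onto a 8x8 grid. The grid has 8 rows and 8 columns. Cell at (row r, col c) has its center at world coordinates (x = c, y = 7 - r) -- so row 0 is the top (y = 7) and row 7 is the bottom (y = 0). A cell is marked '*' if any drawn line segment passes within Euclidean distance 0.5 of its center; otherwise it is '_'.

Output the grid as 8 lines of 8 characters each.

Answer: ________
________
________
________
________
___**___
____*___
___**___

Derivation:
Segment 0: (4,2) -> (3,2)
Segment 1: (3,2) -> (4,2)
Segment 2: (4,2) -> (4,-0)
Segment 3: (4,-0) -> (3,-0)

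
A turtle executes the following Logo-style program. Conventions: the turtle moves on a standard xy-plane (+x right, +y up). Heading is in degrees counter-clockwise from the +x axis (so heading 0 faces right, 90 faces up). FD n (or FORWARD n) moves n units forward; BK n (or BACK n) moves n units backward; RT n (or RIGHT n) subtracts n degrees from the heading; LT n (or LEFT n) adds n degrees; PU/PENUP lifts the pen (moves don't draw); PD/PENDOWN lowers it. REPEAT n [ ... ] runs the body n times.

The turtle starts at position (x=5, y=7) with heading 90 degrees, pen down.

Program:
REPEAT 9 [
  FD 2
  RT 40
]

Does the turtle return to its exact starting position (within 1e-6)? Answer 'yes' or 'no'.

Executing turtle program step by step:
Start: pos=(5,7), heading=90, pen down
REPEAT 9 [
  -- iteration 1/9 --
  FD 2: (5,7) -> (5,9) [heading=90, draw]
  RT 40: heading 90 -> 50
  -- iteration 2/9 --
  FD 2: (5,9) -> (6.286,10.532) [heading=50, draw]
  RT 40: heading 50 -> 10
  -- iteration 3/9 --
  FD 2: (6.286,10.532) -> (8.255,10.879) [heading=10, draw]
  RT 40: heading 10 -> 330
  -- iteration 4/9 --
  FD 2: (8.255,10.879) -> (9.987,9.879) [heading=330, draw]
  RT 40: heading 330 -> 290
  -- iteration 5/9 --
  FD 2: (9.987,9.879) -> (10.671,8) [heading=290, draw]
  RT 40: heading 290 -> 250
  -- iteration 6/9 --
  FD 2: (10.671,8) -> (9.987,6.121) [heading=250, draw]
  RT 40: heading 250 -> 210
  -- iteration 7/9 --
  FD 2: (9.987,6.121) -> (8.255,5.121) [heading=210, draw]
  RT 40: heading 210 -> 170
  -- iteration 8/9 --
  FD 2: (8.255,5.121) -> (6.286,5.468) [heading=170, draw]
  RT 40: heading 170 -> 130
  -- iteration 9/9 --
  FD 2: (6.286,5.468) -> (5,7) [heading=130, draw]
  RT 40: heading 130 -> 90
]
Final: pos=(5,7), heading=90, 9 segment(s) drawn

Start position: (5, 7)
Final position: (5, 7)
Distance = 0; < 1e-6 -> CLOSED

Answer: yes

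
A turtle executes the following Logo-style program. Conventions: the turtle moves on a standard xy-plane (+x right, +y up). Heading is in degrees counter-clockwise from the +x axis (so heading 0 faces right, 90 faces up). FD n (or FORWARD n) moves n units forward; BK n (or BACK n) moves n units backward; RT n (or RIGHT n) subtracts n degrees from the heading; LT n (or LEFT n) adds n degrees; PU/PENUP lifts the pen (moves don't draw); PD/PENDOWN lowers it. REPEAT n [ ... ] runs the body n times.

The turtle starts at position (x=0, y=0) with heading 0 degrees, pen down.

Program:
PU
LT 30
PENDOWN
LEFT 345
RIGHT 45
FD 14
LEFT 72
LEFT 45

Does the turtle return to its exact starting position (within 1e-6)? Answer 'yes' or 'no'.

Executing turtle program step by step:
Start: pos=(0,0), heading=0, pen down
PU: pen up
LT 30: heading 0 -> 30
PD: pen down
LT 345: heading 30 -> 15
RT 45: heading 15 -> 330
FD 14: (0,0) -> (12.124,-7) [heading=330, draw]
LT 72: heading 330 -> 42
LT 45: heading 42 -> 87
Final: pos=(12.124,-7), heading=87, 1 segment(s) drawn

Start position: (0, 0)
Final position: (12.124, -7)
Distance = 14; >= 1e-6 -> NOT closed

Answer: no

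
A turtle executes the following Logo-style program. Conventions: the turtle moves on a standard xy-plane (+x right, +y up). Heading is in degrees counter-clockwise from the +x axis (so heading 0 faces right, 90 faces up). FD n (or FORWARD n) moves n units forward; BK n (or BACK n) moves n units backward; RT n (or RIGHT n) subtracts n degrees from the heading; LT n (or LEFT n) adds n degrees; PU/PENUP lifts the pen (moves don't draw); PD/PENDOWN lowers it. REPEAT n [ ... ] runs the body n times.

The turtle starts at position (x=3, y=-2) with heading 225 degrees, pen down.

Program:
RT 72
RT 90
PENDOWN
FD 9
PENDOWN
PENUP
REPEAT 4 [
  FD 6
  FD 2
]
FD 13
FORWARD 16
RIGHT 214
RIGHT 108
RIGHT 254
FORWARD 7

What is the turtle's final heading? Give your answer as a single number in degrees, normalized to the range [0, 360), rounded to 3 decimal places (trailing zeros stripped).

Executing turtle program step by step:
Start: pos=(3,-2), heading=225, pen down
RT 72: heading 225 -> 153
RT 90: heading 153 -> 63
PD: pen down
FD 9: (3,-2) -> (7.086,6.019) [heading=63, draw]
PD: pen down
PU: pen up
REPEAT 4 [
  -- iteration 1/4 --
  FD 6: (7.086,6.019) -> (9.81,11.365) [heading=63, move]
  FD 2: (9.81,11.365) -> (10.718,13.147) [heading=63, move]
  -- iteration 2/4 --
  FD 6: (10.718,13.147) -> (13.442,18.493) [heading=63, move]
  FD 2: (13.442,18.493) -> (14.35,20.275) [heading=63, move]
  -- iteration 3/4 --
  FD 6: (14.35,20.275) -> (17.074,25.621) [heading=63, move]
  FD 2: (17.074,25.621) -> (17.982,27.403) [heading=63, move]
  -- iteration 4/4 --
  FD 6: (17.982,27.403) -> (20.706,32.749) [heading=63, move]
  FD 2: (20.706,32.749) -> (21.614,34.531) [heading=63, move]
]
FD 13: (21.614,34.531) -> (27.515,46.114) [heading=63, move]
FD 16: (27.515,46.114) -> (34.779,60.37) [heading=63, move]
RT 214: heading 63 -> 209
RT 108: heading 209 -> 101
RT 254: heading 101 -> 207
FD 7: (34.779,60.37) -> (28.542,57.193) [heading=207, move]
Final: pos=(28.542,57.193), heading=207, 1 segment(s) drawn

Answer: 207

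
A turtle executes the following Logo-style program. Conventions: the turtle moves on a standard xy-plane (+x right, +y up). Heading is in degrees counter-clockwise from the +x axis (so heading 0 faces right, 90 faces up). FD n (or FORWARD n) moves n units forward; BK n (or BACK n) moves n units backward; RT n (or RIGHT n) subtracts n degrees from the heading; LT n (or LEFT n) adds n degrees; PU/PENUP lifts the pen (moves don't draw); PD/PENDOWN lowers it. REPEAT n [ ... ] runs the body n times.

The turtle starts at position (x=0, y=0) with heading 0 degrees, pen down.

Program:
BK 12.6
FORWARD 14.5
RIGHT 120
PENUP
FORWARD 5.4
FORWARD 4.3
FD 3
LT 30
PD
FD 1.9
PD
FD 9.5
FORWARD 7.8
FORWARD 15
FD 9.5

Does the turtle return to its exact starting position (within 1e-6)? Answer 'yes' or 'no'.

Executing turtle program step by step:
Start: pos=(0,0), heading=0, pen down
BK 12.6: (0,0) -> (-12.6,0) [heading=0, draw]
FD 14.5: (-12.6,0) -> (1.9,0) [heading=0, draw]
RT 120: heading 0 -> 240
PU: pen up
FD 5.4: (1.9,0) -> (-0.8,-4.677) [heading=240, move]
FD 4.3: (-0.8,-4.677) -> (-2.95,-8.4) [heading=240, move]
FD 3: (-2.95,-8.4) -> (-4.45,-10.999) [heading=240, move]
LT 30: heading 240 -> 270
PD: pen down
FD 1.9: (-4.45,-10.999) -> (-4.45,-12.899) [heading=270, draw]
PD: pen down
FD 9.5: (-4.45,-12.899) -> (-4.45,-22.399) [heading=270, draw]
FD 7.8: (-4.45,-22.399) -> (-4.45,-30.199) [heading=270, draw]
FD 15: (-4.45,-30.199) -> (-4.45,-45.199) [heading=270, draw]
FD 9.5: (-4.45,-45.199) -> (-4.45,-54.699) [heading=270, draw]
Final: pos=(-4.45,-54.699), heading=270, 7 segment(s) drawn

Start position: (0, 0)
Final position: (-4.45, -54.699)
Distance = 54.879; >= 1e-6 -> NOT closed

Answer: no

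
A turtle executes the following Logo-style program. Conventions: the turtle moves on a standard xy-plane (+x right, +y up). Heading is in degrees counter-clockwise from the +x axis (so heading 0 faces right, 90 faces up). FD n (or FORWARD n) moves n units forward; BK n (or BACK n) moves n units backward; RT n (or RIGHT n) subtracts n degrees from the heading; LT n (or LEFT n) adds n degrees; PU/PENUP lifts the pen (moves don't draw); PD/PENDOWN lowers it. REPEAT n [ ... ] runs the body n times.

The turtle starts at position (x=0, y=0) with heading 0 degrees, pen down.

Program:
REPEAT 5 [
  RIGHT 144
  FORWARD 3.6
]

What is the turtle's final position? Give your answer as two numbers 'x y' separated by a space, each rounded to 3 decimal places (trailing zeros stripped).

Executing turtle program step by step:
Start: pos=(0,0), heading=0, pen down
REPEAT 5 [
  -- iteration 1/5 --
  RT 144: heading 0 -> 216
  FD 3.6: (0,0) -> (-2.912,-2.116) [heading=216, draw]
  -- iteration 2/5 --
  RT 144: heading 216 -> 72
  FD 3.6: (-2.912,-2.116) -> (-1.8,1.308) [heading=72, draw]
  -- iteration 3/5 --
  RT 144: heading 72 -> 288
  FD 3.6: (-1.8,1.308) -> (-0.688,-2.116) [heading=288, draw]
  -- iteration 4/5 --
  RT 144: heading 288 -> 144
  FD 3.6: (-0.688,-2.116) -> (-3.6,0) [heading=144, draw]
  -- iteration 5/5 --
  RT 144: heading 144 -> 0
  FD 3.6: (-3.6,0) -> (0,0) [heading=0, draw]
]
Final: pos=(0,0), heading=0, 5 segment(s) drawn

Answer: 0 0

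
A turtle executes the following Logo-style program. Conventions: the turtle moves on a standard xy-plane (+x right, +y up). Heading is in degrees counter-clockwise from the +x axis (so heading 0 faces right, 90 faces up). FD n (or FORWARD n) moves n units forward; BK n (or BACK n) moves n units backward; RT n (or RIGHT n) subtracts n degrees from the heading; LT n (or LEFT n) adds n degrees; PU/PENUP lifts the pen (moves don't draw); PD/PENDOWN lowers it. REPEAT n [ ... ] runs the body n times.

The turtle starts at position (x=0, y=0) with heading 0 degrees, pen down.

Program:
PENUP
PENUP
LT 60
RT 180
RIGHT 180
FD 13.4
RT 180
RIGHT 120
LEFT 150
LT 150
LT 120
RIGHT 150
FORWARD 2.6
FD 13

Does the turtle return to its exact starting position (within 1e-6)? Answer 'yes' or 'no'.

Answer: no

Derivation:
Executing turtle program step by step:
Start: pos=(0,0), heading=0, pen down
PU: pen up
PU: pen up
LT 60: heading 0 -> 60
RT 180: heading 60 -> 240
RT 180: heading 240 -> 60
FD 13.4: (0,0) -> (6.7,11.605) [heading=60, move]
RT 180: heading 60 -> 240
RT 120: heading 240 -> 120
LT 150: heading 120 -> 270
LT 150: heading 270 -> 60
LT 120: heading 60 -> 180
RT 150: heading 180 -> 30
FD 2.6: (6.7,11.605) -> (8.952,12.905) [heading=30, move]
FD 13: (8.952,12.905) -> (20.21,19.405) [heading=30, move]
Final: pos=(20.21,19.405), heading=30, 0 segment(s) drawn

Start position: (0, 0)
Final position: (20.21, 19.405)
Distance = 28.018; >= 1e-6 -> NOT closed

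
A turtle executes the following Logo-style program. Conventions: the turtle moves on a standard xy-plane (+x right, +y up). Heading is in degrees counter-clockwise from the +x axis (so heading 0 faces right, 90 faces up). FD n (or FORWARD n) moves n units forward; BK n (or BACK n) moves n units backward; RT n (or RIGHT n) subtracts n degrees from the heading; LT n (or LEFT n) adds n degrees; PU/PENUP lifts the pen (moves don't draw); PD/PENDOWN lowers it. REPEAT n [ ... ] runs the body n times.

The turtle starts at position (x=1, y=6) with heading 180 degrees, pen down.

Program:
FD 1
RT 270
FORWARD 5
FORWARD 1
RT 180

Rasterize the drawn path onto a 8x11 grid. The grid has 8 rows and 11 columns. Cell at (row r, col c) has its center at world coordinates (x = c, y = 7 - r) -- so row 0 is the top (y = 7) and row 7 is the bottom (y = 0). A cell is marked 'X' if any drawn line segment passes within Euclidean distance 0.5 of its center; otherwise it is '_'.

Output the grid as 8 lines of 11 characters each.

Answer: ___________
XX_________
X__________
X__________
X__________
X__________
X__________
X__________

Derivation:
Segment 0: (1,6) -> (0,6)
Segment 1: (0,6) -> (0,1)
Segment 2: (0,1) -> (0,0)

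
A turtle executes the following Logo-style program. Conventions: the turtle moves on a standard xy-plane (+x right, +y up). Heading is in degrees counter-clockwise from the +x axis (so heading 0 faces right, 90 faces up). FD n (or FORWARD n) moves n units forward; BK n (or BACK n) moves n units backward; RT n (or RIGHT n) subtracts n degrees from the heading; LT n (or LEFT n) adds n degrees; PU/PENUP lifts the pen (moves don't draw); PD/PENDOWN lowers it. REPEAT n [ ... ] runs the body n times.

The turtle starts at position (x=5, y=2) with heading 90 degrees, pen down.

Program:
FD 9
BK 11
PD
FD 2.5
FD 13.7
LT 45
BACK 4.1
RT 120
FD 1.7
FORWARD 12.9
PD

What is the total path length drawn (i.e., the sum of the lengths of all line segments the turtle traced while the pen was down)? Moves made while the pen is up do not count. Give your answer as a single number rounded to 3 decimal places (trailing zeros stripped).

Answer: 54.9

Derivation:
Executing turtle program step by step:
Start: pos=(5,2), heading=90, pen down
FD 9: (5,2) -> (5,11) [heading=90, draw]
BK 11: (5,11) -> (5,0) [heading=90, draw]
PD: pen down
FD 2.5: (5,0) -> (5,2.5) [heading=90, draw]
FD 13.7: (5,2.5) -> (5,16.2) [heading=90, draw]
LT 45: heading 90 -> 135
BK 4.1: (5,16.2) -> (7.899,13.301) [heading=135, draw]
RT 120: heading 135 -> 15
FD 1.7: (7.899,13.301) -> (9.541,13.741) [heading=15, draw]
FD 12.9: (9.541,13.741) -> (22.002,17.08) [heading=15, draw]
PD: pen down
Final: pos=(22.002,17.08), heading=15, 7 segment(s) drawn

Segment lengths:
  seg 1: (5,2) -> (5,11), length = 9
  seg 2: (5,11) -> (5,0), length = 11
  seg 3: (5,0) -> (5,2.5), length = 2.5
  seg 4: (5,2.5) -> (5,16.2), length = 13.7
  seg 5: (5,16.2) -> (7.899,13.301), length = 4.1
  seg 6: (7.899,13.301) -> (9.541,13.741), length = 1.7
  seg 7: (9.541,13.741) -> (22.002,17.08), length = 12.9
Total = 54.9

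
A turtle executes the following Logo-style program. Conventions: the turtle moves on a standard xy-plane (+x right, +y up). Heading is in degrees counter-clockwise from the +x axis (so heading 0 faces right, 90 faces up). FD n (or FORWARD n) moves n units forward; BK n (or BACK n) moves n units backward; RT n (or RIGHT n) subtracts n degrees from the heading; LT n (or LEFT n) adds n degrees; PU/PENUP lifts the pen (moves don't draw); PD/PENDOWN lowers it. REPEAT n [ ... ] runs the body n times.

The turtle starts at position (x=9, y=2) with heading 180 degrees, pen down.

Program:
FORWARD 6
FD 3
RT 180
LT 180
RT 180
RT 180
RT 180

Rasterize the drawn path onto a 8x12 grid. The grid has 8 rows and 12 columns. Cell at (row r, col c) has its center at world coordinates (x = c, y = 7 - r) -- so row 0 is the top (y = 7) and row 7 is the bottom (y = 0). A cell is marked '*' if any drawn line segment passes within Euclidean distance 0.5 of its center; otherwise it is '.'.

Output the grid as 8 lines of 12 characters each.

Segment 0: (9,2) -> (3,2)
Segment 1: (3,2) -> (0,2)

Answer: ............
............
............
............
............
**********..
............
............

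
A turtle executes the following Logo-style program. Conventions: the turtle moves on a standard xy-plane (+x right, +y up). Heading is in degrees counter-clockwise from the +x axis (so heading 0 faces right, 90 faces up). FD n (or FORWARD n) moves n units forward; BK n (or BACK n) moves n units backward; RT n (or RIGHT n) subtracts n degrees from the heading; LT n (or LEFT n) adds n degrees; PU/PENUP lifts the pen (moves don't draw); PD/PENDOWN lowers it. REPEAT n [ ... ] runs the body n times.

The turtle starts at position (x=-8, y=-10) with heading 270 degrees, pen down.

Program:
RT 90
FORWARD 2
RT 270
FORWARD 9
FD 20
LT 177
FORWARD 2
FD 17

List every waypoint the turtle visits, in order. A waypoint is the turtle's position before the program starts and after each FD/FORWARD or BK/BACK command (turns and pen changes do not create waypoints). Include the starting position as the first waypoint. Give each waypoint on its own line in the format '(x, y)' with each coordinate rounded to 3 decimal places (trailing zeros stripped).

Executing turtle program step by step:
Start: pos=(-8,-10), heading=270, pen down
RT 90: heading 270 -> 180
FD 2: (-8,-10) -> (-10,-10) [heading=180, draw]
RT 270: heading 180 -> 270
FD 9: (-10,-10) -> (-10,-19) [heading=270, draw]
FD 20: (-10,-19) -> (-10,-39) [heading=270, draw]
LT 177: heading 270 -> 87
FD 2: (-10,-39) -> (-9.895,-37.003) [heading=87, draw]
FD 17: (-9.895,-37.003) -> (-9.006,-20.026) [heading=87, draw]
Final: pos=(-9.006,-20.026), heading=87, 5 segment(s) drawn
Waypoints (6 total):
(-8, -10)
(-10, -10)
(-10, -19)
(-10, -39)
(-9.895, -37.003)
(-9.006, -20.026)

Answer: (-8, -10)
(-10, -10)
(-10, -19)
(-10, -39)
(-9.895, -37.003)
(-9.006, -20.026)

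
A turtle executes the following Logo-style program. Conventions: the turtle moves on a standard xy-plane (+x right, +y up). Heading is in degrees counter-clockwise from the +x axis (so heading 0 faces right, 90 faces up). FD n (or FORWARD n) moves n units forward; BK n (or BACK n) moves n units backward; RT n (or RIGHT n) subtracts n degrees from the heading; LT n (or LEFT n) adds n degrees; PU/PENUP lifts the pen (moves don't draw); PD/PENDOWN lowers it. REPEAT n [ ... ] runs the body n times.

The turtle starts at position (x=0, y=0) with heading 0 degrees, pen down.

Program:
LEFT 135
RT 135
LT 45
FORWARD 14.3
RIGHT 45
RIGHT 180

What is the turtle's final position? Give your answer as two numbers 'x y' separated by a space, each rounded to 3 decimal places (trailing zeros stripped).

Answer: 10.112 10.112

Derivation:
Executing turtle program step by step:
Start: pos=(0,0), heading=0, pen down
LT 135: heading 0 -> 135
RT 135: heading 135 -> 0
LT 45: heading 0 -> 45
FD 14.3: (0,0) -> (10.112,10.112) [heading=45, draw]
RT 45: heading 45 -> 0
RT 180: heading 0 -> 180
Final: pos=(10.112,10.112), heading=180, 1 segment(s) drawn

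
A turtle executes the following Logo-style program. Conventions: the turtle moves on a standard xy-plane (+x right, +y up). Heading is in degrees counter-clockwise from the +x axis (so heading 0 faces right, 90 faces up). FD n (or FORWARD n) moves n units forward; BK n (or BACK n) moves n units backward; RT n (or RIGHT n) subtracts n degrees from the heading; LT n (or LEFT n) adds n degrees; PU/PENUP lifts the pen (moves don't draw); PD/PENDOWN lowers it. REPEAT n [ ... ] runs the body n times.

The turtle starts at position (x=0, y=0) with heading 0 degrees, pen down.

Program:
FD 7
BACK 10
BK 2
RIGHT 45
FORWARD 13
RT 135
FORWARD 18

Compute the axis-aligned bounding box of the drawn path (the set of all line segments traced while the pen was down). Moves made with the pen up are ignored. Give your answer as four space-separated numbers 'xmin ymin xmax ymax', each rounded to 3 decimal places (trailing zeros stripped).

Answer: -13.808 -9.192 7 0

Derivation:
Executing turtle program step by step:
Start: pos=(0,0), heading=0, pen down
FD 7: (0,0) -> (7,0) [heading=0, draw]
BK 10: (7,0) -> (-3,0) [heading=0, draw]
BK 2: (-3,0) -> (-5,0) [heading=0, draw]
RT 45: heading 0 -> 315
FD 13: (-5,0) -> (4.192,-9.192) [heading=315, draw]
RT 135: heading 315 -> 180
FD 18: (4.192,-9.192) -> (-13.808,-9.192) [heading=180, draw]
Final: pos=(-13.808,-9.192), heading=180, 5 segment(s) drawn

Segment endpoints: x in {-13.808, -5, -3, 0, 4.192, 7}, y in {-9.192, -9.192, 0}
xmin=-13.808, ymin=-9.192, xmax=7, ymax=0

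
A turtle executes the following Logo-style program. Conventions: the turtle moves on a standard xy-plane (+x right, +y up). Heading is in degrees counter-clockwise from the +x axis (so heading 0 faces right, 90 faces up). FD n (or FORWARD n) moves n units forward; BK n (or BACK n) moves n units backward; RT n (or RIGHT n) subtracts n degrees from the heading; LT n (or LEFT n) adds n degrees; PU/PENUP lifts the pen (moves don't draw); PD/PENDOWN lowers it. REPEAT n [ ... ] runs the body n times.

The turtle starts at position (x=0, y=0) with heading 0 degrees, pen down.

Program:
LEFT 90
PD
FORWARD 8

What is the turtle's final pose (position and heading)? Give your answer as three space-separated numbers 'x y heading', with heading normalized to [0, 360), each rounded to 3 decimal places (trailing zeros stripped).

Executing turtle program step by step:
Start: pos=(0,0), heading=0, pen down
LT 90: heading 0 -> 90
PD: pen down
FD 8: (0,0) -> (0,8) [heading=90, draw]
Final: pos=(0,8), heading=90, 1 segment(s) drawn

Answer: 0 8 90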